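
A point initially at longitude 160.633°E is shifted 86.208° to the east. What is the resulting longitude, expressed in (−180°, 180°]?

Start at +160.633°; shift +86.208° → +246.841°.
+246.841° lies outside (−180°, 180°]; subtract 360° → -113.159°.

113.159°W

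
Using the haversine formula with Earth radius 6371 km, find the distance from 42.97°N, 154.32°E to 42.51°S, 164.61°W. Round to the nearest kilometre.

10351 km

Δλ = -164.61 − 154.32 = -318.93°; wrapped into (−180°, 180°]: 41.07°.
Δφ = -42.51 − 42.97 = -85.48°.
a = sin²(Δφ/2) + cos φ₁ · cos φ₂ · sin²(Δλ/2) = 0.526966.
c = 2·atan2(√a, √(1−a)) = 1.62475 rad → d = 6371·c ≈ 10351.31 km.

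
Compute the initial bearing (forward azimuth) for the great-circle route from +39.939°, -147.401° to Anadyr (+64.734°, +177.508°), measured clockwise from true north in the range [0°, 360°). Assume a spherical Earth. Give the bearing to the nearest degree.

Δλ = 177.508 − -147.401 = 324.909°; wrapped into (−180°, 180°]: -35.091°.
θ = atan2( sin Δλ · cos φ₂ , cos φ₁ · sin φ₂ − sin φ₁ · cos φ₂ · cos Δλ )
  = atan2(-0.24537, 0.46918) = -27.609° → normalised to [0°, 360°): 332.391°.

332°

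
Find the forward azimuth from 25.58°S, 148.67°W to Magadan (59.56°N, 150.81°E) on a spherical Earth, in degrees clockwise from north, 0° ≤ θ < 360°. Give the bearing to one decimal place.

333.5°

Δλ = 150.81 − -148.67 = 299.48°; wrapped into (−180°, 180°]: -60.52°.
θ = atan2( sin Δλ · cos φ₂ , cos φ₁ · sin φ₂ − sin φ₁ · cos φ₂ · cos Δλ )
  = atan2(-0.44104, 0.88531) = -26.482° → normalised to [0°, 360°): 333.518°.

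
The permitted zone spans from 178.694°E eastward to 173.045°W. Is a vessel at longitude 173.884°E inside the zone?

Band width going east from +178.694° to -173.045°: ((-173.045 − 178.694) mod 360) = 8.261°.
Offset of +173.884° east of the west edge: ((173.884 − 178.694) mod 360) = 355.190°.
355.190° > 8.261° ⇒ outside.

No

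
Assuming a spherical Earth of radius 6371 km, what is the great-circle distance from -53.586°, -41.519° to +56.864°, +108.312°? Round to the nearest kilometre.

18084 km

Δλ = 108.312 − -41.519 = 149.831°.
Δφ = 56.864 − -53.586 = 110.450°.
a = sin²(Δφ/2) + cos φ₁ · cos φ₂ · sin²(Δλ/2) = 0.977206.
c = 2·atan2(√a, √(1−a)) = 2.83848 rad → d = 6371·c ≈ 18083.94 km.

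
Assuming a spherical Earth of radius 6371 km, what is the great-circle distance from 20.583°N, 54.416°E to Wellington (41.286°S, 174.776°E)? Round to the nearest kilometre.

Δλ = 174.776 − 54.416 = 120.360°.
Δφ = -41.286 − 20.583 = -61.869°.
a = sin²(Δφ/2) + cos φ₁ · cos φ₂ · sin²(Δλ/2) = 0.793759.
c = 2·atan2(√a, √(1−a)) = 2.19878 rad → d = 6371·c ≈ 14008.45 km.

14008 km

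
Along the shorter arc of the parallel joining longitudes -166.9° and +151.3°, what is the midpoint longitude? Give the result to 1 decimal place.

Signed shortest Δλ from -166.9° to +151.3° is -41.8°.
Midpoint longitude = -166.9° + (-41.8°)/2 = -166.9° − 20.9° = -187.8°.
Normalise into (−180°, 180°]: +172.2°.
(The naïve average (-166.9 + +151.3)/2 = -7.8° is on the wrong side of the globe.)

+172.2°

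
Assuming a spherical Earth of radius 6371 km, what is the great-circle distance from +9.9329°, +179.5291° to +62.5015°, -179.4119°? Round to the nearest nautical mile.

Δλ = -179.4119 − 179.5291 = -358.9410°; wrapped into (−180°, 180°]: 1.0590°.
Δφ = 62.5015 − 9.9329 = 52.5686°.
a = sin²(Δφ/2) + cos φ₁ · cos φ₂ · sin²(Δλ/2) = 0.196133.
c = 2·atan2(√a, √(1−a)) = 0.91759 rad → d = 6371·c ≈ 5845.98 km ≈ 3156.58 nmi.

3157 nmi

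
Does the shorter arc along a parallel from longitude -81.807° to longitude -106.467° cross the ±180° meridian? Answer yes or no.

No

Signed shortest Δλ = ((-106.467 − -81.807 + 180) mod 360) − 180 = -24.66°.
Going west by 24.66° from -81.807° reaches -106.467° without touching 180°.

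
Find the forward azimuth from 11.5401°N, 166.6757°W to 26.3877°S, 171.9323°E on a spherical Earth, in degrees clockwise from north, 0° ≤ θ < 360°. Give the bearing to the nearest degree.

208°

Δλ = 171.9323 − -166.6757 = 338.6080°; wrapped into (−180°, 180°]: -21.3920°.
θ = atan2( sin Δλ · cos φ₂ , cos φ₁ · sin φ₂ − sin φ₁ · cos φ₂ · cos Δλ )
  = atan2(-0.32674, -0.60232) = -151.521° → normalised to [0°, 360°): 208.479°.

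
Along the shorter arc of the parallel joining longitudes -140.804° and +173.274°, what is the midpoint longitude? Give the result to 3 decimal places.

-163.765°

Signed shortest Δλ from -140.804° to +173.274° is -45.922°.
Midpoint longitude = -140.804° + (-45.922°)/2 = -140.804° − 22.961° = -163.765°.
(The naïve average (-140.804 + +173.274)/2 = 16.235° is on the wrong side of the globe.)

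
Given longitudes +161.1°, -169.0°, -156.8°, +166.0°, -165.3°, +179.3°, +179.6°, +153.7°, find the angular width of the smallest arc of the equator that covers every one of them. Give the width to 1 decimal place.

Sort the longitudes: -169.0°, -165.3°, -156.8°, +153.7°, +161.1°, +166.0°, +179.3°, +179.6°.
Eastward gaps between consecutive values (wrapping around): 3.7°, 8.5°, 310.5°, 7.4°, 4.9°, 13.3°, 0.3°, 11.4°.
Largest gap = 310.5° ⇒ minimal covering band is its complement: 360° − 310.5° = 49.5°.
Band runs from +153.7° eastward to -156.8°, crossing the antimeridian.

49.5°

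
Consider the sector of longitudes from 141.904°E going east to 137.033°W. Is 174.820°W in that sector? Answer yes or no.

Band width going east from +141.904° to -137.033°: ((-137.033 − 141.904) mod 360) = 81.063°.
Offset of -174.820° east of the west edge: ((-174.820 − 141.904) mod 360) = 43.276°.
43.276° ≤ 81.063° ⇒ inside.

Yes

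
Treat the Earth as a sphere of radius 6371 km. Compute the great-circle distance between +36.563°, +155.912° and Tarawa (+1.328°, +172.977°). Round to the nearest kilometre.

Δλ = 172.977 − 155.912 = 17.065°.
Δφ = 1.328 − 36.563 = -35.235°.
a = sin²(Δφ/2) + cos φ₁ · cos φ₂ · sin²(Δλ/2) = 0.109280.
c = 2·atan2(√a, √(1−a)) = 0.67383 rad → d = 6371·c ≈ 4292.96 km.

4293 km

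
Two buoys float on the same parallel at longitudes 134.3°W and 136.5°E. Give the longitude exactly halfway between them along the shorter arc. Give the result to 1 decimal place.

Signed shortest Δλ from -134.3° to +136.5° is -89.2°.
Midpoint longitude = -134.3° + (-89.2°)/2 = -134.3° − 44.6° = -178.9°.
(The naïve average (-134.3 + +136.5)/2 = 1.1° is on the wrong side of the globe.)

178.9°W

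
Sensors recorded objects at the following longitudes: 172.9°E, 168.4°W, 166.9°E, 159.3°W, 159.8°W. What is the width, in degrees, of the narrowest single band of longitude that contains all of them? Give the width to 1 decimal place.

Sort the longitudes: -168.4°, -159.8°, -159.3°, +166.9°, +172.9°.
Eastward gaps between consecutive values (wrapping around): 8.6°, 0.5°, 326.2°, 6.0°, 18.7°.
Largest gap = 326.2° ⇒ minimal covering band is its complement: 360° − 326.2° = 33.8°.
Band runs from +166.9° eastward to -159.3°, crossing the antimeridian.

33.8°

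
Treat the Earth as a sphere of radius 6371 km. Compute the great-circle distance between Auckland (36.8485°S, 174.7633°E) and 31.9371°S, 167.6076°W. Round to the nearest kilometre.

Δλ = -167.6076 − 174.7633 = -342.3709°; wrapped into (−180°, 180°]: 17.6291°.
Δφ = -31.9371 − -36.8485 = 4.9114°.
a = sin²(Δφ/2) + cos φ₁ · cos φ₂ · sin²(Δλ/2) = 0.017782.
c = 2·atan2(√a, √(1−a)) = 0.26750 rad → d = 6371·c ≈ 1704.21 km.

1704 km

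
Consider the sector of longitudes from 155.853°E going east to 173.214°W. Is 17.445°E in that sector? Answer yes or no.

Band width going east from +155.853° to -173.214°: ((-173.214 − 155.853) mod 360) = 30.933°.
Offset of +17.445° east of the west edge: ((17.445 − 155.853) mod 360) = 221.592°.
221.592° > 30.933° ⇒ outside.

No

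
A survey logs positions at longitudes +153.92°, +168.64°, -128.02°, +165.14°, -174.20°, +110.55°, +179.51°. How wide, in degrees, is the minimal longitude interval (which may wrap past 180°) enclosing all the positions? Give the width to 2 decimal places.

Sort the longitudes: -174.20°, -128.02°, +110.55°, +153.92°, +165.14°, +168.64°, +179.51°.
Eastward gaps between consecutive values (wrapping around): 46.18°, 238.57°, 43.37°, 11.22°, 3.50°, 10.87°, 6.29°.
Largest gap = 238.57° ⇒ minimal covering band is its complement: 360° − 238.57° = 121.43°.
Band runs from +110.55° eastward to -128.02°, crossing the antimeridian.

121.43°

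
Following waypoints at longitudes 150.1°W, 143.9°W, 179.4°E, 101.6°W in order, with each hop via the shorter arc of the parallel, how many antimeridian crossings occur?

2

Leg 1: -150.1° → -143.9°, shortest Δλ = 6.2° (east) — does not cross 180°.
Leg 2: -143.9° → +179.4°, shortest Δλ = -36.7° (west) — crosses 180°.
Leg 3: +179.4° → -101.6°, shortest Δλ = 79.0° (east) — crosses 180°.
Total crossings: 2.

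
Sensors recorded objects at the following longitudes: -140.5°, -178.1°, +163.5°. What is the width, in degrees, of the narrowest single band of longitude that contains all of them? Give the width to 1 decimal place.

Sort the longitudes: -178.1°, -140.5°, +163.5°.
Eastward gaps between consecutive values (wrapping around): 37.6°, 304.0°, 18.4°.
Largest gap = 304.0° ⇒ minimal covering band is its complement: 360° − 304.0° = 56.0°.
Band runs from +163.5° eastward to -140.5°, crossing the antimeridian.

56.0°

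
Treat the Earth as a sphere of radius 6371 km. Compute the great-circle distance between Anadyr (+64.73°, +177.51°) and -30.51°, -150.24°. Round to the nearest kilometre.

10954 km

Δλ = -150.24 − 177.51 = -327.75°; wrapped into (−180°, 180°]: 32.25°.
Δφ = -30.51 − 64.73 = -95.24°.
a = sin²(Δφ/2) + cos φ₁ · cos φ₂ · sin²(Δλ/2) = 0.574033.
c = 2·atan2(√a, √(1−a)) = 1.71941 rad → d = 6371·c ≈ 10954.35 km.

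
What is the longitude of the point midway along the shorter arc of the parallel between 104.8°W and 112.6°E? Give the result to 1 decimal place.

Signed shortest Δλ from -104.8° to +112.6° is -142.6°.
Midpoint longitude = -104.8° + (-142.6°)/2 = -104.8° − 71.3° = -176.1°.
(The naïve average (-104.8 + +112.6)/2 = 3.9° is on the wrong side of the globe.)

176.1°W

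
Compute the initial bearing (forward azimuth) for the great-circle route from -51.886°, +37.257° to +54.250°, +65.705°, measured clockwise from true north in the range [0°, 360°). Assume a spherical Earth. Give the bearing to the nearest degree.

Δλ = 65.705 − 37.257 = 28.448°.
θ = atan2( sin Δλ · cos φ₂ , cos φ₁ · sin φ₂ − sin φ₁ · cos φ₂ · cos Δλ )
  = atan2(0.27831, 0.90510) = 17.092° → normalised to [0°, 360°): 17.092°.

17°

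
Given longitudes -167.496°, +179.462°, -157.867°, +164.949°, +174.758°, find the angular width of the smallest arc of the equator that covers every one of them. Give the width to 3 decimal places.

37.184°

Sort the longitudes: -167.496°, -157.867°, +164.949°, +174.758°, +179.462°.
Eastward gaps between consecutive values (wrapping around): 9.629°, 322.816°, 9.809°, 4.704°, 13.042°.
Largest gap = 322.816° ⇒ minimal covering band is its complement: 360° − 322.816° = 37.184°.
Band runs from +164.949° eastward to -157.867°, crossing the antimeridian.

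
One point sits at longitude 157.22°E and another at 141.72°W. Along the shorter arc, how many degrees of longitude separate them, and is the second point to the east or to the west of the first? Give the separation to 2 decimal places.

61.06° east

Raw difference: -141.72 − 157.22 = -298.94°.
Normalise into (−180°, 180°]: -298.94° + 360° = 61.06°.
Positive ⇒ the second point lies to the east; separation 61.06°.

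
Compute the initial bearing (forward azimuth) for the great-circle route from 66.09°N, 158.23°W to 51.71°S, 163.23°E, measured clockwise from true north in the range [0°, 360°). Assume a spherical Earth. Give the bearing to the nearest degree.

Δλ = 163.23 − -158.23 = 321.46°; wrapped into (−180°, 180°]: -38.54°.
θ = atan2( sin Δλ · cos φ₂ , cos φ₁ · sin φ₂ − sin φ₁ · cos φ₂ · cos Δλ )
  = atan2(-0.38607, -0.76119) = -153.106° → normalised to [0°, 360°): 206.894°.

207°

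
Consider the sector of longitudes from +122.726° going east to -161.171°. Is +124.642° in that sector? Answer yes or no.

Band width going east from +122.726° to -161.171°: ((-161.171 − 122.726) mod 360) = 76.103°.
Offset of +124.642° east of the west edge: ((124.642 − 122.726) mod 360) = 1.916°.
1.916° ≤ 76.103° ⇒ inside.

Yes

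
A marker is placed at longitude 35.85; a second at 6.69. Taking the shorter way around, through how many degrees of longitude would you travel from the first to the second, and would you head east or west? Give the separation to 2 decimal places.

29.16° west

Raw difference: 6.69 − 35.85 = -29.16°.
Normalise into (−180°, 180°]: -29.16° stays -29.16°.
Negative ⇒ the second point lies to the west; separation 29.16°.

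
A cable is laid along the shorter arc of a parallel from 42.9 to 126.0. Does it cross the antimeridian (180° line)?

No

Signed shortest Δλ = ((126.0 − 42.9 + 180) mod 360) − 180 = 83.1°.
Going east by 83.1° from +42.9° reaches +126.0° without touching 180°.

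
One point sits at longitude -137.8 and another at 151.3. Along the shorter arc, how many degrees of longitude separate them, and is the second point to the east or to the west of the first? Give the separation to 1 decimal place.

Raw difference: 151.3 − -137.8 = 289.1°.
Normalise into (−180°, 180°]: 289.1° − 360° = -70.9°.
Negative ⇒ the second point lies to the west; separation 70.9°.

70.9° west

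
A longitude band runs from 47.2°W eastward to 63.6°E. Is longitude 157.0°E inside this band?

No

Band width going east from -47.2° to +63.6°: ((63.6 − -47.2) mod 360) = 110.8°.
Offset of +157.0° east of the west edge: ((157.0 − -47.2) mod 360) = 204.2°.
204.2° > 110.8° ⇒ outside.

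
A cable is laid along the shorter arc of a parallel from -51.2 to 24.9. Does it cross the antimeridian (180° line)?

No

Signed shortest Δλ = ((24.9 − -51.2 + 180) mod 360) − 180 = 76.1°.
Going east by 76.1° from -51.2° reaches +24.9° without touching 180°.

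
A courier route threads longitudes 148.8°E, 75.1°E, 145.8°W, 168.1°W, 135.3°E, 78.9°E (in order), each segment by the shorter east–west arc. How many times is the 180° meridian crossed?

2

Leg 1: +148.8° → +75.1°, shortest Δλ = -73.7° (west) — does not cross 180°.
Leg 2: +75.1° → -145.8°, shortest Δλ = 139.1° (east) — crosses 180°.
Leg 3: -145.8° → -168.1°, shortest Δλ = -22.3° (west) — does not cross 180°.
Leg 4: -168.1° → +135.3°, shortest Δλ = -56.6° (west) — crosses 180°.
Leg 5: +135.3° → +78.9°, shortest Δλ = -56.4° (west) — does not cross 180°.
Total crossings: 2.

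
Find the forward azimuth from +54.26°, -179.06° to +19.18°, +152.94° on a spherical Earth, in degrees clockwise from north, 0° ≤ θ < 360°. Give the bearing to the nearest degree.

222°

Δλ = 152.94 − -179.06 = 332.00°; wrapped into (−180°, 180°]: -28.00°.
θ = atan2( sin Δλ · cos φ₂ , cos φ₁ · sin φ₂ − sin φ₁ · cos φ₂ · cos Δλ )
  = atan2(-0.44341, -0.48498) = -137.564° → normalised to [0°, 360°): 222.436°.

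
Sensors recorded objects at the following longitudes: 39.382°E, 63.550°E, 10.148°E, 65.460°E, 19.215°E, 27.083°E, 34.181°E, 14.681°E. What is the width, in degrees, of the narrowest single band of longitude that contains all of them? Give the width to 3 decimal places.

Sort the longitudes: +10.148°, +14.681°, +19.215°, +27.083°, +34.181°, +39.382°, +63.550°, +65.460°.
Eastward gaps between consecutive values (wrapping around): 4.533°, 4.534°, 7.868°, 7.098°, 5.201°, 24.168°, 1.910°, 304.688°.
Largest gap = 304.688° ⇒ minimal covering band is its complement: 360° − 304.688° = 55.312°.
Band runs from +10.148° eastward to +65.460°.

55.312°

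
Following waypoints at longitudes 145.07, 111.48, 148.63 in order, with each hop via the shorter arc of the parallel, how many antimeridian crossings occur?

Leg 1: +145.07° → +111.48°, shortest Δλ = -33.59° (west) — does not cross 180°.
Leg 2: +111.48° → +148.63°, shortest Δλ = 37.15° (east) — does not cross 180°.
Total crossings: 0.

0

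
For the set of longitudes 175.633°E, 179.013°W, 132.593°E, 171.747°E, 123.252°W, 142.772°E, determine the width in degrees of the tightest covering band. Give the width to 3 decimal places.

104.155°

Sort the longitudes: -179.013°, -123.252°, +132.593°, +142.772°, +171.747°, +175.633°.
Eastward gaps between consecutive values (wrapping around): 55.761°, 255.845°, 10.179°, 28.975°, 3.886°, 5.354°.
Largest gap = 255.845° ⇒ minimal covering band is its complement: 360° − 255.845° = 104.155°.
Band runs from +132.593° eastward to -123.252°, crossing the antimeridian.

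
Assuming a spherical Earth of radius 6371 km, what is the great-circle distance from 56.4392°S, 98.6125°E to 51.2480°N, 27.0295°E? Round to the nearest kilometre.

13646 km

Δλ = 27.0295 − 98.6125 = -71.5830°.
Δφ = 51.2480 − -56.4392 = 107.6872°.
a = sin²(Δφ/2) + cos φ₁ · cos φ₂ · sin²(Δλ/2) = 0.770267.
c = 2·atan2(√a, √(1−a)) = 2.14187 rad → d = 6371·c ≈ 13645.85 km.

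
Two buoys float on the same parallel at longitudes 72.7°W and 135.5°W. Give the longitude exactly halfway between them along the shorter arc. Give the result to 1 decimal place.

Signed shortest Δλ from -72.7° to -135.5° is -62.8°.
Midpoint longitude = -72.7° + (-62.8°)/2 = -72.7° − 31.4° = -104.1°.

104.1°W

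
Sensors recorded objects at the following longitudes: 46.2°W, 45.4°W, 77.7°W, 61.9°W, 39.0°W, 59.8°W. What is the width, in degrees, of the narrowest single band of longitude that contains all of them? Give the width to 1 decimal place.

Sort the longitudes: -77.7°, -61.9°, -59.8°, -46.2°, -45.4°, -39.0°.
Eastward gaps between consecutive values (wrapping around): 15.8°, 2.1°, 13.6°, 0.8°, 6.4°, 321.3°.
Largest gap = 321.3° ⇒ minimal covering band is its complement: 360° − 321.3° = 38.7°.
Band runs from -77.7° eastward to -39.0°.

38.7°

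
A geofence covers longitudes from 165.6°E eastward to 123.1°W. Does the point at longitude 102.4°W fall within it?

Band width going east from +165.6° to -123.1°: ((-123.1 − 165.6) mod 360) = 71.3°.
Offset of -102.4° east of the west edge: ((-102.4 − 165.6) mod 360) = 92.0°.
92.0° > 71.3° ⇒ outside.

No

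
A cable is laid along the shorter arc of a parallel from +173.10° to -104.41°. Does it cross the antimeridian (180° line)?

Yes

Naïve |-104.41 − 173.10| = 277.51° > 180°, so the shorter arc goes the other way round — across 180°.
Signed shortest Δλ = ((-104.41 − 173.10 + 180) mod 360) − 180 = 82.49°.
Going east by 82.49° from +173.10° passes through 180° before reaching -104.41°.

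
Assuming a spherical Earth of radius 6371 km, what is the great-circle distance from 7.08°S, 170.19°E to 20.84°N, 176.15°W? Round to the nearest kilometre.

Δλ = -176.15 − 170.19 = -346.34°; wrapped into (−180°, 180°]: 13.66°.
Δφ = 20.84 − -7.08 = 27.92°.
a = sin²(Δφ/2) + cos φ₁ · cos φ₂ · sin²(Δλ/2) = 0.071316.
c = 2·atan2(√a, √(1−a)) = 0.54066 rad → d = 6371·c ≈ 3444.55 km.

3445 km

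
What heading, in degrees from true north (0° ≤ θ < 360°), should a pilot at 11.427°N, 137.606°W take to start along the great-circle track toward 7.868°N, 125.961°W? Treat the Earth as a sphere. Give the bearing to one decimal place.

106.2°

Δλ = -125.961 − -137.606 = 11.645°.
θ = atan2( sin Δλ · cos φ₂ , cos φ₁ · sin φ₂ − sin φ₁ · cos φ₂ · cos Δλ )
  = atan2(0.19995, -0.05804) = 106.186° → normalised to [0°, 360°): 106.186°.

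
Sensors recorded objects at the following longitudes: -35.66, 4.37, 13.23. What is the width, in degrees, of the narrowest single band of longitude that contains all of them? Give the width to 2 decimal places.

Sort the longitudes: -35.66°, +4.37°, +13.23°.
Eastward gaps between consecutive values (wrapping around): 40.03°, 8.86°, 311.11°.
Largest gap = 311.11° ⇒ minimal covering band is its complement: 360° − 311.11° = 48.89°.
Band runs from -35.66° eastward to +13.23°.

48.89°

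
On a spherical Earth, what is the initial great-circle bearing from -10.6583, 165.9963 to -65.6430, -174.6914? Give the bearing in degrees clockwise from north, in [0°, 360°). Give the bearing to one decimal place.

170.6°

Δλ = -174.6914 − 165.9963 = -340.6877°; wrapped into (−180°, 180°]: 19.3123°.
θ = atan2( sin Δλ · cos φ₂ , cos φ₁ · sin φ₂ − sin φ₁ · cos φ₂ · cos Δλ )
  = atan2(0.13639, -0.82329) = 170.593° → normalised to [0°, 360°): 170.593°.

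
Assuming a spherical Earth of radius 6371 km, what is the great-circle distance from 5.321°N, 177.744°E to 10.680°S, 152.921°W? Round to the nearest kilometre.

Δλ = -152.921 − 177.744 = -330.665°; wrapped into (−180°, 180°]: 29.335°.
Δφ = -10.680 − 5.321 = -16.001°.
a = sin²(Δφ/2) + cos φ₁ · cos φ₂ · sin²(Δλ/2) = 0.082104.
c = 2·atan2(√a, √(1−a)) = 0.58122 rad → d = 6371·c ≈ 3702.98 km.

3703 km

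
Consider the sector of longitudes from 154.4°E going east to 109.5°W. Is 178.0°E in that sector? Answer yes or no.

Band width going east from +154.4° to -109.5°: ((-109.5 − 154.4) mod 360) = 96.1°.
Offset of +178.0° east of the west edge: ((178.0 − 154.4) mod 360) = 23.6°.
23.6° ≤ 96.1° ⇒ inside.

Yes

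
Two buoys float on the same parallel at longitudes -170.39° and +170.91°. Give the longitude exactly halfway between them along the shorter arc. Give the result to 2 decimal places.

-179.74°

Signed shortest Δλ from -170.39° to +170.91° is -18.70°.
Midpoint longitude = -170.39° + (-18.70°)/2 = -170.39° − 9.35° = -179.74°.
(The naïve average (-170.39 + +170.91)/2 = 0.26° is on the wrong side of the globe.)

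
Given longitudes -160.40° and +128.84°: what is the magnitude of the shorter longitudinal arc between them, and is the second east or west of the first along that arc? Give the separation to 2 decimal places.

70.76° west

Raw difference: 128.84 − -160.40 = 289.24°.
Normalise into (−180°, 180°]: 289.24° − 360° = -70.76°.
Negative ⇒ the second point lies to the west; separation 70.76°.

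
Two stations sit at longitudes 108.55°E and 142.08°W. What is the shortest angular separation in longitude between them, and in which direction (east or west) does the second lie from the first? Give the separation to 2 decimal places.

109.37° east

Raw difference: -142.08 − 108.55 = -250.63°.
Normalise into (−180°, 180°]: -250.63° + 360° = 109.37°.
Positive ⇒ the second point lies to the east; separation 109.37°.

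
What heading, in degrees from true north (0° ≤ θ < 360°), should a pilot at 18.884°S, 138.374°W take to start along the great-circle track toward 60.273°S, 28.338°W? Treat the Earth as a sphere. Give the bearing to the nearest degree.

Δλ = -28.338 − -138.374 = 110.036°.
θ = atan2( sin Δλ · cos φ₂ , cos φ₁ · sin φ₂ − sin φ₁ · cos φ₂ · cos Δλ )
  = atan2(0.46586, -0.87664) = 152.013° → normalised to [0°, 360°): 152.013°.

152°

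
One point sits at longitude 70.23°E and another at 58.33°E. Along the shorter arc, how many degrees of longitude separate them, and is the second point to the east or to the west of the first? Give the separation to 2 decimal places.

Raw difference: 58.33 − 70.23 = -11.9°.
Normalise into (−180°, 180°]: -11.9° stays -11.9°.
Negative ⇒ the second point lies to the west; separation 11.90°.

11.90° west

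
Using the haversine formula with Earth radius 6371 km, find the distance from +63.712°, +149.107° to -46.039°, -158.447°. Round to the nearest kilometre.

13038 km

Δλ = -158.447 − 149.107 = -307.554°; wrapped into (−180°, 180°]: 52.446°.
Δφ = -46.039 − 63.712 = -109.751°.
a = sin²(Δφ/2) + cos φ₁ · cos φ₂ · sin²(Δλ/2) = 0.728992.
c = 2·atan2(√a, √(1−a)) = 2.04652 rad → d = 6371·c ≈ 13038.39 km.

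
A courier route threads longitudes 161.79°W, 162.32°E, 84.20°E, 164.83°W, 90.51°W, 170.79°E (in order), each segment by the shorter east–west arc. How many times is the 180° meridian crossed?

Leg 1: -161.79° → +162.32°, shortest Δλ = -35.89° (west) — crosses 180°.
Leg 2: +162.32° → +84.20°, shortest Δλ = -78.12° (west) — does not cross 180°.
Leg 3: +84.20° → -164.83°, shortest Δλ = 110.97° (east) — crosses 180°.
Leg 4: -164.83° → -90.51°, shortest Δλ = 74.32° (east) — does not cross 180°.
Leg 5: -90.51° → +170.79°, shortest Δλ = -98.7° (west) — crosses 180°.
Total crossings: 3.

3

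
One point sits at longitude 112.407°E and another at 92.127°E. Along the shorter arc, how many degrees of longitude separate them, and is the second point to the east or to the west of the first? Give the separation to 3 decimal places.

Raw difference: 92.127 − 112.407 = -20.28°.
Normalise into (−180°, 180°]: -20.28° stays -20.28°.
Negative ⇒ the second point lies to the west; separation 20.280°.

20.280° west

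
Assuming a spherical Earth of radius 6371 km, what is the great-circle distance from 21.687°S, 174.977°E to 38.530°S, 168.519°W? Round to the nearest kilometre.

Δλ = -168.519 − 174.977 = -343.496°; wrapped into (−180°, 180°]: 16.504°.
Δφ = -38.530 − -21.687 = -16.843°.
a = sin²(Δφ/2) + cos φ₁ · cos φ₂ · sin²(Δλ/2) = 0.036423.
c = 2·atan2(√a, √(1−a)) = 0.38405 rad → d = 6371·c ≈ 2446.80 km.

2447 km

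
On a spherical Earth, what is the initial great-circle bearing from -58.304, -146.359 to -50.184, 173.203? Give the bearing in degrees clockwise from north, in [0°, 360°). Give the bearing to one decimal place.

271.5°

Δλ = 173.203 − -146.359 = 319.562°; wrapped into (−180°, 180°]: -40.438°.
θ = atan2( sin Δλ · cos φ₂ , cos φ₁ · sin φ₂ − sin φ₁ · cos φ₂ · cos Δλ )
  = atan2(-0.41533, 0.01109) = -88.470° → normalised to [0°, 360°): 271.530°.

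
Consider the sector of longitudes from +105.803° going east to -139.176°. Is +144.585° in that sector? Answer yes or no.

Yes

Band width going east from +105.803° to -139.176°: ((-139.176 − 105.803) mod 360) = 115.021°.
Offset of +144.585° east of the west edge: ((144.585 − 105.803) mod 360) = 38.782°.
38.782° ≤ 115.021° ⇒ inside.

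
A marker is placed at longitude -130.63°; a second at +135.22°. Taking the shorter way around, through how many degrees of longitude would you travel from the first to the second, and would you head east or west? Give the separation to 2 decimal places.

Raw difference: 135.22 − -130.63 = 265.85°.
Normalise into (−180°, 180°]: 265.85° − 360° = -94.15°.
Negative ⇒ the second point lies to the west; separation 94.15°.

94.15° west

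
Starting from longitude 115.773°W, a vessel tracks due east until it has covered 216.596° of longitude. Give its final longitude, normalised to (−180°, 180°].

Start at -115.773°; shift +216.596° → +100.823°.
+100.823° already lies in (−180°, 180°].

100.823°E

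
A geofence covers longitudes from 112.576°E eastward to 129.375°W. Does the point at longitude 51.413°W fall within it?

No

Band width going east from +112.576° to -129.375°: ((-129.375 − 112.576) mod 360) = 118.049°.
Offset of -51.413° east of the west edge: ((-51.413 − 112.576) mod 360) = 196.011°.
196.011° > 118.049° ⇒ outside.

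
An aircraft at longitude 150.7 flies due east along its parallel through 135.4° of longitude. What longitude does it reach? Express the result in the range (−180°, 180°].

-73.9°

Start at +150.7°; shift +135.4° → +286.1°.
+286.1° lies outside (−180°, 180°]; subtract 360° → -73.9°.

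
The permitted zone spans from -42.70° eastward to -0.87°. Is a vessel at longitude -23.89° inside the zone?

Yes

Band width going east from -42.70° to -0.87°: ((-0.87 − -42.70) mod 360) = 41.83°.
Offset of -23.89° east of the west edge: ((-23.89 − -42.70) mod 360) = 18.81°.
18.81° ≤ 41.83° ⇒ inside.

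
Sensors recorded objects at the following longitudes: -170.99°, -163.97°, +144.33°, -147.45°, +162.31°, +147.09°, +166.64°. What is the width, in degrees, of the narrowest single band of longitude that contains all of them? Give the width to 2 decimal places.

Sort the longitudes: -170.99°, -163.97°, -147.45°, +144.33°, +147.09°, +162.31°, +166.64°.
Eastward gaps between consecutive values (wrapping around): 7.02°, 16.52°, 291.78°, 2.76°, 15.22°, 4.33°, 22.37°.
Largest gap = 291.78° ⇒ minimal covering band is its complement: 360° − 291.78° = 68.22°.
Band runs from +144.33° eastward to -147.45°, crossing the antimeridian.

68.22°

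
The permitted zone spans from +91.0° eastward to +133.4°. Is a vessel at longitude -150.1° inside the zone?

No

Band width going east from +91.0° to +133.4°: ((133.4 − 91.0) mod 360) = 42.4°.
Offset of -150.1° east of the west edge: ((-150.1 − 91.0) mod 360) = 118.9°.
118.9° > 42.4° ⇒ outside.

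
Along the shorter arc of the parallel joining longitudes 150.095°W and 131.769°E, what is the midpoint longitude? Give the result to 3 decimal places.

Signed shortest Δλ from -150.095° to +131.769° is -78.136°.
Midpoint longitude = -150.095° + (-78.136°)/2 = -150.095° − 39.068° = -189.163°.
Normalise into (−180°, 180°]: +170.837°.
(The naïve average (-150.095 + +131.769)/2 = -9.163° is on the wrong side of the globe.)

170.837°E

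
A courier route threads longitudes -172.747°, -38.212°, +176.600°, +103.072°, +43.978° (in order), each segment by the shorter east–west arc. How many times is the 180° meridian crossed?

1

Leg 1: -172.747° → -38.212°, shortest Δλ = 134.535° (east) — does not cross 180°.
Leg 2: -38.212° → +176.600°, shortest Δλ = -145.188° (west) — crosses 180°.
Leg 3: +176.600° → +103.072°, shortest Δλ = -73.528° (west) — does not cross 180°.
Leg 4: +103.072° → +43.978°, shortest Δλ = -59.094° (west) — does not cross 180°.
Total crossings: 1.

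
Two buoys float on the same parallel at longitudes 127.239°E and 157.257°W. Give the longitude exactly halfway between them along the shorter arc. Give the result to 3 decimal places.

Signed shortest Δλ from +127.239° to -157.257° is +75.504°.
Midpoint longitude = +127.239° + (+75.504°)/2 = +127.239° + 37.752° = +164.991°.
(The naïve average (+127.239 + -157.257)/2 = -15.009° is on the wrong side of the globe.)

164.991°E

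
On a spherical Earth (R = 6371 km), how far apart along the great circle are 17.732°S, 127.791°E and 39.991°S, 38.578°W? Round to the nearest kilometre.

13443 km

Δλ = -38.578 − 127.791 = -166.369°.
Δφ = -39.991 − -17.732 = -22.259°.
a = sin²(Δφ/2) + cos φ₁ · cos φ₂ · sin²(Δλ/2) = 0.756729.
c = 2·atan2(√a, √(1−a)) = 2.11001 rad → d = 6371·c ≈ 13442.85 km.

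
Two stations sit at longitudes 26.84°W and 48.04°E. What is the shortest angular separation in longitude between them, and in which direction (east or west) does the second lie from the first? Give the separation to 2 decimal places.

Raw difference: 48.04 − -26.84 = 74.88°.
Normalise into (−180°, 180°]: 74.88° stays 74.88°.
Positive ⇒ the second point lies to the east; separation 74.88°.

74.88° east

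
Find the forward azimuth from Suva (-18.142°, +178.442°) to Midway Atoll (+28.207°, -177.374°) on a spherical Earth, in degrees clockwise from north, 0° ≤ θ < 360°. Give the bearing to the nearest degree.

5°

Δλ = -177.374 − 178.442 = -355.816°; wrapped into (−180°, 180°]: 4.184°.
θ = atan2( sin Δλ · cos φ₂ , cos φ₁ · sin φ₂ − sin φ₁ · cos φ₂ · cos Δλ )
  = atan2(0.06430, 0.72283) = 5.083° → normalised to [0°, 360°): 5.083°.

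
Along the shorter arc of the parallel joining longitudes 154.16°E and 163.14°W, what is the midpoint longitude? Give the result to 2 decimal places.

175.51°E

Signed shortest Δλ from +154.16° to -163.14° is +42.70°.
Midpoint longitude = +154.16° + (+42.70°)/2 = +154.16° + 21.35° = +175.51°.
(The naïve average (+154.16 + -163.14)/2 = -4.49° is on the wrong side of the globe.)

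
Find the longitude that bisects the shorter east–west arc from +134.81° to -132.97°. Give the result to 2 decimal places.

Signed shortest Δλ from +134.81° to -132.97° is +92.22°.
Midpoint longitude = +134.81° + (+92.22°)/2 = +134.81° + 46.11° = +180.92°.
Normalise into (−180°, 180°]: -179.08°.
(The naïve average (+134.81 + -132.97)/2 = 0.92° is on the wrong side of the globe.)

-179.08°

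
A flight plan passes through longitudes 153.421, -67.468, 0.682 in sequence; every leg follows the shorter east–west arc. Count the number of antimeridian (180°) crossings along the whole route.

1

Leg 1: +153.421° → -67.468°, shortest Δλ = 139.111° (east) — crosses 180°.
Leg 2: -67.468° → +0.682°, shortest Δλ = 68.15° (east) — does not cross 180°.
Total crossings: 1.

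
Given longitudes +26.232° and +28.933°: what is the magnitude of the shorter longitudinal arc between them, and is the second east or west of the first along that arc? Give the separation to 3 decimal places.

2.701° east

Raw difference: 28.933 − 26.232 = 2.701°.
Normalise into (−180°, 180°]: 2.701° stays 2.701°.
Positive ⇒ the second point lies to the east; separation 2.701°.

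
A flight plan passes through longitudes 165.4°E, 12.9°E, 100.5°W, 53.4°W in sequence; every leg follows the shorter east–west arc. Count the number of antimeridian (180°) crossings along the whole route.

0

Leg 1: +165.4° → +12.9°, shortest Δλ = -152.5° (west) — does not cross 180°.
Leg 2: +12.9° → -100.5°, shortest Δλ = -113.4° (west) — does not cross 180°.
Leg 3: -100.5° → -53.4°, shortest Δλ = 47.1° (east) — does not cross 180°.
Total crossings: 0.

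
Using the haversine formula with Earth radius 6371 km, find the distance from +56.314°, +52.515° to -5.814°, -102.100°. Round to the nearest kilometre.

13971 km

Δλ = -102.100 − 52.515 = -154.615°.
Δφ = -5.814 − 56.314 = -62.128°.
a = sin²(Δφ/2) + cos φ₁ · cos φ₂ · sin²(Δλ/2) = 0.791401.
c = 2·atan2(√a, √(1−a)) = 2.19297 rad → d = 6371·c ≈ 13971.40 km.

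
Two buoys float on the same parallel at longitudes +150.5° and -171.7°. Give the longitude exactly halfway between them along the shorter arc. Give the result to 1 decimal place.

Signed shortest Δλ from +150.5° to -171.7° is +37.8°.
Midpoint longitude = +150.5° + (+37.8°)/2 = +150.5° + 18.9° = +169.4°.
(The naïve average (+150.5 + -171.7)/2 = -10.6° is on the wrong side of the globe.)

+169.4°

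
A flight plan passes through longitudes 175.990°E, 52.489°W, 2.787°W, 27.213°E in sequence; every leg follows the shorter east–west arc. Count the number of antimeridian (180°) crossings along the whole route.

Leg 1: +175.990° → -52.489°, shortest Δλ = 131.521° (east) — crosses 180°.
Leg 2: -52.489° → -2.787°, shortest Δλ = 49.702° (east) — does not cross 180°.
Leg 3: -2.787° → +27.213°, shortest Δλ = 30.0° (east) — does not cross 180°.
Total crossings: 1.

1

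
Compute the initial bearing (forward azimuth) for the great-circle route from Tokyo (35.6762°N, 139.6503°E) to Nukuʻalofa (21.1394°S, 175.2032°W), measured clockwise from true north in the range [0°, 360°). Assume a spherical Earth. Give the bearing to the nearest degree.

136°

Δλ = -175.2032 − 139.6503 = -314.8535°; wrapped into (−180°, 180°]: 45.1465°.
θ = atan2( sin Δλ · cos φ₂ , cos φ₁ · sin φ₂ − sin φ₁ · cos φ₂ · cos Δλ )
  = atan2(0.66121, -0.67661) = 135.660° → normalised to [0°, 360°): 135.660°.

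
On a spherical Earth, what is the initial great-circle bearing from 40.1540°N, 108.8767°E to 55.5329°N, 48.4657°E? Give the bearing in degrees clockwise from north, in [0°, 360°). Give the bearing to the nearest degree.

312°

Δλ = 48.4657 − 108.8767 = -60.4110°.
θ = atan2( sin Δλ · cos φ₂ , cos φ₁ · sin φ₂ − sin φ₁ · cos φ₂ · cos Δλ )
  = atan2(-0.49213, 0.44994) = -47.564° → normalised to [0°, 360°): 312.436°.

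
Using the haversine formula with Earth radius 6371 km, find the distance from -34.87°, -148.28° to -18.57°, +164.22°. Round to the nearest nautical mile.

2700 nmi

Δλ = 164.22 − -148.28 = 312.50°; wrapped into (−180°, 180°]: -47.50°.
Δφ = -18.57 − -34.87 = 16.30°.
a = sin²(Δφ/2) + cos φ₁ · cos φ₂ · sin²(Δλ/2) = 0.146250.
c = 2·atan2(√a, √(1−a)) = 0.78484 rad → d = 6371·c ≈ 5000.22 km ≈ 2699.90 nmi.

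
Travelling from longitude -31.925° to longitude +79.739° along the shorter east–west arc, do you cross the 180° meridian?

Signed shortest Δλ = ((79.739 − -31.925 + 180) mod 360) − 180 = 111.664°.
Going east by 111.664° from -31.925° reaches +79.739° without touching 180°.

No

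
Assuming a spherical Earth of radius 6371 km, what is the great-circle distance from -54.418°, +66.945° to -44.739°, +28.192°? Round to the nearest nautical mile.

Δλ = 28.192 − 66.945 = -38.753°.
Δφ = -44.739 − -54.418 = 9.679°.
a = sin²(Δφ/2) + cos φ₁ · cos φ₂ · sin²(Δλ/2) = 0.052612.
c = 2·atan2(√a, √(1−a)) = 0.46287 rad → d = 6371·c ≈ 2948.94 km ≈ 1592.30 nmi.

1592 nmi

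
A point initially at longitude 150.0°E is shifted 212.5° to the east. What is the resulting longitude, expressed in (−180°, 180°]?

2.5°E

Start at +150.0°; shift +212.5° → +362.5°.
+362.5° lies outside (−180°, 180°]; subtract 360° → +2.5°.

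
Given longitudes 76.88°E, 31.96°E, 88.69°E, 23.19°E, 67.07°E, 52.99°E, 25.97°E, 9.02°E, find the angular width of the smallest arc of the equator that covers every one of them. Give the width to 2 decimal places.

79.67°

Sort the longitudes: +9.02°, +23.19°, +25.97°, +31.96°, +52.99°, +67.07°, +76.88°, +88.69°.
Eastward gaps between consecutive values (wrapping around): 14.17°, 2.78°, 5.99°, 21.03°, 14.08°, 9.81°, 11.81°, 280.33°.
Largest gap = 280.33° ⇒ minimal covering band is its complement: 360° − 280.33° = 79.67°.
Band runs from +9.02° eastward to +88.69°.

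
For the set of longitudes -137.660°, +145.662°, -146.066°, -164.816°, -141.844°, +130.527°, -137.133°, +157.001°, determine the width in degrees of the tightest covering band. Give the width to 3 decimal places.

92.340°

Sort the longitudes: -164.816°, -146.066°, -141.844°, -137.660°, -137.133°, +130.527°, +145.662°, +157.001°.
Eastward gaps between consecutive values (wrapping around): 18.750°, 4.222°, 4.184°, 0.527°, 267.660°, 15.135°, 11.339°, 38.183°.
Largest gap = 267.660° ⇒ minimal covering band is its complement: 360° − 267.660° = 92.340°.
Band runs from +130.527° eastward to -137.133°, crossing the antimeridian.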